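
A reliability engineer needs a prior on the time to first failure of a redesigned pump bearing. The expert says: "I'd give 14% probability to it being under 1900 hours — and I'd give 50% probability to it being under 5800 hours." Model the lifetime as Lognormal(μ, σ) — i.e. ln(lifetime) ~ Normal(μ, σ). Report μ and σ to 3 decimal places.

μ ≈ 8.666, σ ≈ 1.033

If T ~ Lognormal(μ,σ) then ln T ~ Normal(μ,σ), so the p-quantile of ln T is μ + z_p·σ.
ln(1900) = 7.55 and ln(5800) = 8.666; z_{0.14} = -1.08, z_{0.5} = 0.
σ = (8.666 − 7.55)/(0 − (-1.08)) = 1.033.
μ = 7.55 − (-1.08)·1.033 = 8.666.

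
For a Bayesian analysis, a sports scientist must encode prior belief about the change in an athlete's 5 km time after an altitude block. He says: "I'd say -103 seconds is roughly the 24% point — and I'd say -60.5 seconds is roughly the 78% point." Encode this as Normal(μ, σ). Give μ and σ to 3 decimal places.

For Normal(μ,σ), the p-quantile is μ + z_p·σ. Here z_{0.24} = -0.7063, z_{0.78} = 0.7722.
So -103 = μ − 0.7063σ and -60.5 = μ + 0.7722σ.
Subtracting: σ = (-60.5 − -103)/(0.7722 − (-0.7063)) = 28.745.
Then μ = -103 − (-0.7063)·28.745 = -82.697.

μ = -82.697, σ = 28.745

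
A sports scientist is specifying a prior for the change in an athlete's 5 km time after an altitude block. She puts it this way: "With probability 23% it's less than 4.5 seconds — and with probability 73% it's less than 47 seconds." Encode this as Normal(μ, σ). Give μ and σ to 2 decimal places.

μ = 27.73, σ = 31.44

The p-quantile of Normal(μ,σ) is μ + z_p·σ, with z_{0.23} = -0.7388 and z_{0.73} = 0.6128.
Eliminate σ: μ = (z₂·x₁ − z₁·x₂)/(z₂ − z₁) = (0.6128·4.5 − (-0.7388)·47)/1.352 = 27.73.
Then σ = (x₂ − x₁)/(z₂ − z₁) = (47 − 4.5)/1.352 = 31.44.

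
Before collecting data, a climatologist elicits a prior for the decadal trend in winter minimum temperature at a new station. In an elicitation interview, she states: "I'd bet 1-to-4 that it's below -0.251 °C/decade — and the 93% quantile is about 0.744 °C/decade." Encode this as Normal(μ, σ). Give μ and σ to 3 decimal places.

μ = 0.110, σ = 0.429

For Normal(μ,σ), the p-quantile is μ + z_p·σ. Here z_{0.2} = -0.8416, z_{0.93} = 1.476.
So -0.251 = μ − 0.8416σ and 0.744 = μ + 1.476σ.
Subtracting: σ = (0.744 − -0.251)/(1.476 − (-0.8416)) = 0.429.
Then μ = -0.251 − (-0.8416)·0.429 = 0.110.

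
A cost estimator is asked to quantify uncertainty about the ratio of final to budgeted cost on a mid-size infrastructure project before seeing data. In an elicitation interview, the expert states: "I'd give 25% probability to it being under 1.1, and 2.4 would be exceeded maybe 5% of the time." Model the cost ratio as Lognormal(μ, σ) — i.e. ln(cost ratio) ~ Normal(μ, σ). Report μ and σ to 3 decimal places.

μ ≈ 0.322, σ ≈ 0.336

If T ~ Lognormal(μ,σ) then ln T ~ Normal(μ,σ), so the p-quantile of ln T is μ + z_p·σ.
ln(1.1) = 0.09531 and ln(2.4) = 0.8755; z_{0.25} = -0.6745, z_{0.95} = 1.645.
σ = (0.8755 − 0.09531)/(1.645 − (-0.6745)) = 0.336.
μ = 0.09531 − (-0.6745)·0.336 = 0.322.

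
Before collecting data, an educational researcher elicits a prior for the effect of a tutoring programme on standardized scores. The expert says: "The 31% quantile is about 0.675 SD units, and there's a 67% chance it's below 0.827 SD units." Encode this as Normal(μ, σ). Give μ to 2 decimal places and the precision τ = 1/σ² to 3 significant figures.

μ = 0.76, τ = 37.9

The p-quantile of Normal(μ,σ) is μ + z_p·σ, with z_{0.31} = -0.4959 and z_{0.67} = 0.4399.
Eliminate σ: μ = (z₂·x₁ − z₁·x₂)/(z₂ − z₁) = (0.4399·0.675 − (-0.4959)·0.827)/0.9358 = 0.76.
Then σ = (x₂ − x₁)/(z₂ − z₁) = (0.827 − 0.675)/0.9358 = 0.16.
Precision τ = 1/σ² = 1/0.1624² = 37.9.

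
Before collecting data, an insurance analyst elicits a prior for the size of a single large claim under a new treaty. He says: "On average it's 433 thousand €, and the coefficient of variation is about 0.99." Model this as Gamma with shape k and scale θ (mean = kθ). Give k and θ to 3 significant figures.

k ≈ 1.02, θ ≈ 424

For Gamma(k, scale θ): mean = kθ, variance = kθ², so CV = 1/√k.
CV = 0.99, hence k = 1/CV² = 1.02.
Then θ = mean/k = 433/1.02 = 424.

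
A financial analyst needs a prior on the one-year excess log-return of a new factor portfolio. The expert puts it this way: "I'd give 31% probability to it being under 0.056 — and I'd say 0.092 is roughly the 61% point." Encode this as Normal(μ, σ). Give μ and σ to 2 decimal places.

μ = 0.08, σ = 0.05

For Normal(μ,σ), the p-quantile is μ + z_p·σ. Here z_{0.31} = -0.4959, z_{0.61} = 0.2793.
So 0.056 = μ − 0.4959σ and 0.092 = μ + 0.2793σ.
Subtracting: σ = (0.092 − 0.056)/(0.2793 − (-0.4959)) = 0.05.
Then μ = 0.056 − (-0.4959)·0.05 = 0.08.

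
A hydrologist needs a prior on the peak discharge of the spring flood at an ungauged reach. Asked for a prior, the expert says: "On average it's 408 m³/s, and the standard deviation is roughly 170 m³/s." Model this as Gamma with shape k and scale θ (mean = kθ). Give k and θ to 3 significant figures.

For Gamma(k, scale θ): mean = kθ, variance = kθ², so CV = 1/√k.
CV = SD/mean = 170/408 = 0.4167, hence k = 1/CV² = 5.76.
Then θ = mean/k = 408/5.76 = 70.8.

k ≈ 5.76, θ ≈ 70.8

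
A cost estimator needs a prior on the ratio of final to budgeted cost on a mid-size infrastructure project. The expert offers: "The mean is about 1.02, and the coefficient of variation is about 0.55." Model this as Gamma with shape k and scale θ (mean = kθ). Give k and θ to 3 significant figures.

For Gamma(k, scale θ): mean = kθ, variance = kθ², so CV = 1/√k.
CV = 0.55, hence k = 1/CV² = 3.31.
Then θ = mean/k = 1.02/3.31 = 0.309.

k ≈ 3.31, θ ≈ 0.309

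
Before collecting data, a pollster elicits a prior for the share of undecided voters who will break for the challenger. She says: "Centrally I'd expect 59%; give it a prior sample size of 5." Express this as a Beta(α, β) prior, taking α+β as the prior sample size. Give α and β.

Under the effective-sample-size interpretation, Beta(α, β) has prior mean α/(α+β) and prior sample size α+β.
So α+β = 5 and α/(α+β) = 0.59, giving α = 0.59·5 = 2.95 and β = 5 − 2.95 = 2.05.

α = 2.95, β = 2.05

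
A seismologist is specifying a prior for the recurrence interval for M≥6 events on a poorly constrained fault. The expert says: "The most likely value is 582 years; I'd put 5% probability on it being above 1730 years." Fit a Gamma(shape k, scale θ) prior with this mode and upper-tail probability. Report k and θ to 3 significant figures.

k ≈ 3.24, θ ≈ 260

Gamma(k,θ) with k>1 has mode (k−1)θ, so θ = 582/(k−1).
Need P(X < 1730) = 0.95 with θ tied to k this way. Start at k = 2, θ = 582: P(X<1730) ≈ 0.797.
Too low — raise k to concentrate. Iterating converges to k ≈ 3.24.
Then θ = 582/(3.24−1) ≈ 260.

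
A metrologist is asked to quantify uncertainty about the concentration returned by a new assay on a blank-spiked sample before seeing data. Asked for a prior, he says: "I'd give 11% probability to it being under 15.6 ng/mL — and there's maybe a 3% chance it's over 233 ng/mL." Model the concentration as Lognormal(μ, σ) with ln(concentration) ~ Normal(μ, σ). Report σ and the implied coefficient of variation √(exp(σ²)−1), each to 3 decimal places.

σ ≈ 0.870, CV ≈ 1.064

If T ~ Lognormal(μ,σ) then ln T ~ Normal(μ,σ), so the p-quantile of ln T is μ + z_p·σ.
ln(15.6) = 2.747 and ln(233) = 5.451; z_{0.11} = -1.227, z_{0.97} = 1.881.
σ = (5.451 − 2.747)/(1.881 − (-1.227)) = 0.870.
μ = 2.747 − (-1.227)·0.870 = 3.815.
CV = √(exp(σ²)−1) = √(exp(0.7571)−1) = 1.064.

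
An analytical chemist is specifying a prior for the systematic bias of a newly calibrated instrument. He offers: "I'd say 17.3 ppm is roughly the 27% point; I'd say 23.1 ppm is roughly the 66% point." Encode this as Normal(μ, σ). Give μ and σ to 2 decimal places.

μ = 20.77, σ = 5.66

The p-quantile of Normal(μ,σ) is μ + z_p·σ, with z_{0.27} = -0.6128 and z_{0.66} = 0.4125.
Eliminate σ: μ = (z₂·x₁ − z₁·x₂)/(z₂ − z₁) = (0.4125·17.3 − (-0.6128)·23.1)/1.025 = 20.77.
Then σ = (x₂ − x₁)/(z₂ − z₁) = (23.1 − 17.3)/1.025 = 5.66.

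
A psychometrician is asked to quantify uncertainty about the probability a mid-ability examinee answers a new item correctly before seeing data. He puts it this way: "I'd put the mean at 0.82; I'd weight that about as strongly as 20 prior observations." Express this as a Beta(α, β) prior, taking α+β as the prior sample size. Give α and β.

α = 16.4, β = 3.6

Under the effective-sample-size interpretation, Beta(α, β) has prior mean α/(α+β) and prior sample size α+β.
So α+β = 20 and α/(α+β) = 0.82, giving α = 0.82·20 = 16.4 and β = 20 − 16.4 = 3.6.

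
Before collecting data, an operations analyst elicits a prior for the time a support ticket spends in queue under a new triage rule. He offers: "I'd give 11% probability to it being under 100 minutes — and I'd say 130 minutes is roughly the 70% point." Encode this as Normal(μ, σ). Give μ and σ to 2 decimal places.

μ = 121.02, σ = 17.13

For Normal(μ,σ), the p-quantile is μ + z_p·σ. Here z_{0.11} = -1.227, z_{0.7} = 0.5244.
So 100 = μ − 1.227σ and 130 = μ + 0.5244σ.
Subtracting: σ = (130 − 100)/(0.5244 − (-1.227)) = 17.13.
Then μ = 100 − (-1.227)·17.13 = 121.02.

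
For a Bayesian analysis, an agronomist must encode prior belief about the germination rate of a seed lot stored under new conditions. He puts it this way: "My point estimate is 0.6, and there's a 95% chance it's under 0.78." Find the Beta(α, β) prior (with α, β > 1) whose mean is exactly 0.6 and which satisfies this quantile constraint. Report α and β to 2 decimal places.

α ≈ 10.62, β ≈ 7.08

With mean 0.6 fixed, write α = 0.6s, β = 0.4s where s = α+β.
Need P(θ < 0.78) = 0.95 under Beta(0.6s, 0.4s). Normal approximation: (q−m)/√(m(1−m)/s) ≈ z_{0.95} = 1.64, so s ≈ 0.6·0.4·(1.64)²/(0.78−0.6)² = 20.0.
At s = 20.0: P(θ<0.78) ≈ 0.961. Adjusting to match 0.95 gives s ≈ 17.71.
So α = 0.6·17.71 ≈ 10.62, β = 0.4·17.71 ≈ 7.08.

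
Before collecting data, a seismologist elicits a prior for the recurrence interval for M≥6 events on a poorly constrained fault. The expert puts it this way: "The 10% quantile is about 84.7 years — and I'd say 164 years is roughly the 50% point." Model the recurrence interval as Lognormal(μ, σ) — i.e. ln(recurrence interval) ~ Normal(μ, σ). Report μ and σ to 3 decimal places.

μ ≈ 5.100, σ ≈ 0.516

If T ~ Lognormal(μ,σ) then ln T ~ Normal(μ,σ), so the p-quantile of ln T is μ + z_p·σ.
ln(84.7) = 4.439 and ln(164) = 5.1; z_{0.1} = -1.282, z_{0.5} = 0.
σ = (5.1 − 4.439)/(0 − (-1.282)) = 0.516.
μ = 4.439 − (-1.282)·0.516 = 5.100.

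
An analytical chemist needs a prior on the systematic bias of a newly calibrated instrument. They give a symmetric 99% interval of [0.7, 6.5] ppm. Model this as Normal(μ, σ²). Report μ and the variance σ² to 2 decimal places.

A symmetric 99% interval runs μ ± z·σ with z = 2.576.
Half-width = 2.9, so σ = 2.9/2.576 = 1.126 and σ² = 1.27.
μ is the interval midpoint, 3.60.

μ = 3.60, σ² = 1.27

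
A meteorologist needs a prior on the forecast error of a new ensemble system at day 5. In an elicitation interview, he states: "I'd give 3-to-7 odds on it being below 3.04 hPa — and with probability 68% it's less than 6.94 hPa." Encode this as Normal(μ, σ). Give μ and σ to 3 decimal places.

μ = 5.101, σ = 3.931

The p-quantile of Normal(μ,σ) is μ + z_p·σ, with z_{0.3} = -0.5244 and z_{0.68} = 0.4677.
Eliminate σ: μ = (z₂·x₁ − z₁·x₂)/(z₂ − z₁) = (0.4677·3.04 − (-0.5244)·6.94)/0.9921 = 5.101.
Then σ = (x₂ − x₁)/(z₂ − z₁) = (6.94 − 3.04)/0.9921 = 3.931.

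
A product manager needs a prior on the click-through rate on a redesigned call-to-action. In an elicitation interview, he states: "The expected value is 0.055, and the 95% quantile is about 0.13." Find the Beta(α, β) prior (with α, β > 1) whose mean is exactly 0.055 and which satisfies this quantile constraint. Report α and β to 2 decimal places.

With mean 0.055 fixed, write α = 0.055s, β = 0.945s where s = α+β.
Need P(θ < 0.13) = 0.95 under Beta(0.055s, 0.945s). Normal approximation: (q−m)/√(m(1−m)/s) ≈ z_{0.95} = 1.64, so s ≈ 0.055·0.945·(1.64)²/(0.13−0.055)² = 25.0.
At s = 25.0: P(θ<0.13) ≈ 0.930. Adjusting to match 0.95 gives s ≈ 33.95.
So α = 0.055·33.95 ≈ 1.87, β = 0.945·33.95 ≈ 32.08.

α ≈ 1.87, β ≈ 32.08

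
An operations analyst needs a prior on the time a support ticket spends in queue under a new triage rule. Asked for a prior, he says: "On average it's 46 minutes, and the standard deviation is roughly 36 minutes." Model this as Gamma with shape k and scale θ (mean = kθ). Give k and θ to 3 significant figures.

k ≈ 1.63, θ ≈ 28.2

For Gamma(k, scale θ): mean = kθ, variance = kθ², so CV = 1/√k.
CV = SD/mean = 36/46 = 0.7826, hence k = 1/CV² = 1.63.
Then θ = mean/k = 46/1.63 = 28.2.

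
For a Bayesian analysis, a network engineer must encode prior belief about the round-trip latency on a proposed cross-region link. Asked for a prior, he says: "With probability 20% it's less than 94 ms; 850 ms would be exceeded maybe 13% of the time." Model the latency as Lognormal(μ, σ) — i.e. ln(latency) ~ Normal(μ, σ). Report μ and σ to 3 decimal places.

μ ≈ 5.485, σ ≈ 1.119

If T ~ Lognormal(μ,σ) then ln T ~ Normal(μ,σ), so the p-quantile of ln T is μ + z_p·σ.
ln(94) = 4.543 and ln(850) = 6.745; z_{0.2} = -0.8416, z_{0.87} = 1.126.
σ = (6.745 − 4.543)/(1.126 − (-0.8416)) = 1.119.
μ = 4.543 − (-0.8416)·1.119 = 5.485.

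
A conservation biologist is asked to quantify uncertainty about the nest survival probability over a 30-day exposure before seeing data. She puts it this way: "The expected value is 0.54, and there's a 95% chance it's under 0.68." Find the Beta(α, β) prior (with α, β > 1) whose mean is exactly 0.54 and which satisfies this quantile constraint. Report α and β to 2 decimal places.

α ≈ 17.67, β ≈ 15.05

With mean 0.54 fixed, write α = 0.54s, β = 0.46s where s = α+β.
Need P(θ < 0.68) = 0.95 under Beta(0.54s, 0.46s). Normal approximation: (q−m)/√(m(1−m)/s) ≈ z_{0.95} = 1.64, so s ≈ 0.54·0.46·(1.64)²/(0.68−0.54)² = 34.3.
At s = 34.3: P(θ<0.68) ≈ 0.954. Adjusting to match 0.95 gives s ≈ 32.72.
So α = 0.54·32.72 ≈ 17.67, β = 0.46·32.72 ≈ 15.05.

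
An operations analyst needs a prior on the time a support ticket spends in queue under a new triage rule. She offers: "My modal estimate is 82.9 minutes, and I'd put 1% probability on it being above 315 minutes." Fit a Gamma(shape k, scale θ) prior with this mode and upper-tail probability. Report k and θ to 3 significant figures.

Gamma(k,θ) with k>1 has mode (k−1)θ, so θ = 82.9/(k−1).
Need P(X < 315) = 0.99 with θ tied to k this way. Start at k = 2, θ = 82.9: P(X<315) ≈ 0.893.
Too low — raise k to concentrate. Iterating converges to k ≈ 3.38.
Then θ = 82.9/(3.38−1) ≈ 34.9.

k ≈ 3.38, θ ≈ 34.9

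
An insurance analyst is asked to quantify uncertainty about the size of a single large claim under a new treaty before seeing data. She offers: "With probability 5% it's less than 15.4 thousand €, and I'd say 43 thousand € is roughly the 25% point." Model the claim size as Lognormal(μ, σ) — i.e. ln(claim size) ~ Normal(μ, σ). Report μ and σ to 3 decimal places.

If T ~ Lognormal(μ,σ) then ln T ~ Normal(μ,σ), so the p-quantile of ln T is μ + z_p·σ.
ln(15.4) = 2.734 and ln(43) = 3.761; z_{0.05} = -1.645, z_{0.25} = -0.6745.
σ = (3.761 − 2.734)/(-0.6745 − (-1.645)) = 1.058.
μ = 2.734 − (-1.645)·1.058 = 4.475.

μ ≈ 4.475, σ ≈ 1.058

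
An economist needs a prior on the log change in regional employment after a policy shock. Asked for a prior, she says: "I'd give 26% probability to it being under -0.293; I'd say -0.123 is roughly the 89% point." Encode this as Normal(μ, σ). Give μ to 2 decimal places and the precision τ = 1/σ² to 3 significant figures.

For Normal(μ,σ), the p-quantile is μ + z_p·σ. Here z_{0.26} = -0.6433, z_{0.89} = 1.227.
So -0.293 = μ − 0.6433σ and -0.123 = μ + 1.227σ.
Subtracting: σ = (-0.123 − -0.293)/(1.227 − (-0.6433)) = 0.09.
Then μ = -0.293 − (-0.6433)·0.09 = -0.23.
Precision τ = 1/σ² = 1/0.09092² = 121.

μ = -0.23, τ = 121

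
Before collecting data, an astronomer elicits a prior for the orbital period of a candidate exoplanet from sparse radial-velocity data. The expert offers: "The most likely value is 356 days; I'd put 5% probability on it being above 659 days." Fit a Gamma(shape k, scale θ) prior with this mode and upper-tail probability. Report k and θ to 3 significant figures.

k ≈ 8.34, θ ≈ 48.5

Gamma(k,θ) with k>1 has mode (k−1)θ, so θ = 356/(k−1).
Need P(X < 659) = 0.95 with θ tied to k this way. Start at k = 2, θ = 356: P(X<659) ≈ 0.552.
Too low — raise k to concentrate. Iterating converges to k ≈ 8.34.
Then θ = 356/(8.34−1) ≈ 48.5.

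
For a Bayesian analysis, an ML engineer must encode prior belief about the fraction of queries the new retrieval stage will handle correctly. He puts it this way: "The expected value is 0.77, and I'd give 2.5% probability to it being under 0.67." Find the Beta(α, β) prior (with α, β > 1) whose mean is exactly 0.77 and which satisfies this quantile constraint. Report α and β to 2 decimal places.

α ≈ 58.83, β ≈ 17.57

With mean 0.77 fixed, write α = 0.77s, β = 0.23s where s = α+β.
Need P(θ < 0.67) = 0.025 under Beta(0.77s, 0.23s). Normal approximation: (q−m)/√(m(1−m)/s) ≈ z_{0.025} = -1.96, so s ≈ 0.77·0.23·(-1.96)²/(0.67−0.77)² = 68.0.
At s = 68.0: P(θ<0.67) ≈ 0.032. Adjusting to match 0.025 gives s ≈ 76.41.
So α = 0.77·76.41 ≈ 58.83, β = 0.23·76.41 ≈ 17.57.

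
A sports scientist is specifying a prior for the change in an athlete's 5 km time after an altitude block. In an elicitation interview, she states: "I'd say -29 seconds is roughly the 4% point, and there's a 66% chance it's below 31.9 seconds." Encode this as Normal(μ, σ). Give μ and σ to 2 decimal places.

μ = 20.29, σ = 28.15

For Normal(μ,σ), the p-quantile is μ + z_p·σ. Here z_{0.04} = -1.751, z_{0.66} = 0.4125.
So -29 = μ − 1.751σ and 31.9 = μ + 0.4125σ.
Subtracting: σ = (31.9 − -29)/(0.4125 − (-1.751)) = 28.15.
Then μ = -29 − (-1.751)·28.15 = 20.29.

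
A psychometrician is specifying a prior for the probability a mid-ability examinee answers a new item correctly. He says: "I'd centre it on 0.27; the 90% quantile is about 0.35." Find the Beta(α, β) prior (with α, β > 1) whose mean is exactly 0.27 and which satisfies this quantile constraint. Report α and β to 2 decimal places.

With mean 0.27 fixed, write α = 0.27s, β = 0.73s where s = α+β.
Need P(θ < 0.35) = 0.9 under Beta(0.27s, 0.73s). Normal approximation: (q−m)/√(m(1−m)/s) ≈ z_{0.9} = 1.28, so s ≈ 0.27·0.73·(1.28)²/(0.35−0.27)² = 50.6.
At s = 50.6: P(θ<0.35) ≈ 0.896. Adjusting to match 0.9 gives s ≈ 52.46.
So α = 0.27·52.46 ≈ 14.16, β = 0.73·52.46 ≈ 38.29.

α ≈ 14.16, β ≈ 38.29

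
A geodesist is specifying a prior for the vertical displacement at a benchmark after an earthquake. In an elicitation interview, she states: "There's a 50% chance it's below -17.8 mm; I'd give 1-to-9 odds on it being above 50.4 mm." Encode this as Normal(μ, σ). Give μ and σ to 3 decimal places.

μ = -17.800, σ = 53.217

For Normal(μ,σ), the p-quantile is μ + z_p·σ. Here z_{0.5} = 0, z_{0.9} = 1.282.
So -17.8 = μ + 0σ and 50.4 = μ + 1.282σ.
Subtracting: σ = (50.4 − -17.8)/(1.282 − (0)) = 53.217.
Then μ = -17.8 − (0)·53.217 = -17.800.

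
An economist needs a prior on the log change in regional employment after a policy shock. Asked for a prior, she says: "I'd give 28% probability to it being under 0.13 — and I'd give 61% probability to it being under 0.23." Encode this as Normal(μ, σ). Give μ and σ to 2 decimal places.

μ = 0.20, σ = 0.12

The p-quantile of Normal(μ,σ) is μ + z_p·σ, with z_{0.28} = -0.5828 and z_{0.61} = 0.2793.
Eliminate σ: μ = (z₂·x₁ − z₁·x₂)/(z₂ − z₁) = (0.2793·0.13 − (-0.5828)·0.23)/0.8622 = 0.20.
Then σ = (x₂ − x₁)/(z₂ − z₁) = (0.23 − 0.13)/0.8622 = 0.12.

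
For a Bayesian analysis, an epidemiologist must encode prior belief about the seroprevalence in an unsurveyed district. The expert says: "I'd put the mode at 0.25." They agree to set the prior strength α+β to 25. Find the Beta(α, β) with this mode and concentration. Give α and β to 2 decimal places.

α = 6.75, β = 18.25

For α,β > 1 the Beta mode is (α−1)/(α+β−2). With α+β = 25, the mode is (α−1)/23.
Set (α−1)/23 = 0.25 → α = 1 + 0.25·23 = 6.75.
β = 25 − α = 18.25.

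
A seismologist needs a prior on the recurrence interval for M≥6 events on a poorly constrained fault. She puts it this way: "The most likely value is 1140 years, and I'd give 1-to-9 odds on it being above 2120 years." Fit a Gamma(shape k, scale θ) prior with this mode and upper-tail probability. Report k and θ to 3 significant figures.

k ≈ 5.96, θ ≈ 230

Gamma(k,θ) with k>1 has mode (k−1)θ, so θ = 1140/(k−1).
Need P(X < 2120) = 0.9 with θ tied to k this way. Start at k = 2, θ = 1140: P(X<2120) ≈ 0.555.
Too low — raise k to concentrate. Iterating converges to k ≈ 5.96.
Then θ = 1140/(5.96−1) ≈ 230.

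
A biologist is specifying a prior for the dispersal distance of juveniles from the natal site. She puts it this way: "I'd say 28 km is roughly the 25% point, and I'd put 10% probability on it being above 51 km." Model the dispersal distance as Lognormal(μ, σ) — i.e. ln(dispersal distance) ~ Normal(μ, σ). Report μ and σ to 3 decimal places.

If T ~ Lognormal(μ,σ) then ln T ~ Normal(μ,σ), so the p-quantile of ln T is μ + z_p·σ.
ln(28) = 3.332 and ln(51) = 3.932; z_{0.25} = -0.6745, z_{0.9} = 1.282.
σ = (3.932 − 3.332)/(1.282 − (-0.6745)) = 0.307.
μ = 3.332 − (-0.6745)·0.307 = 3.539.

μ ≈ 3.539, σ ≈ 0.307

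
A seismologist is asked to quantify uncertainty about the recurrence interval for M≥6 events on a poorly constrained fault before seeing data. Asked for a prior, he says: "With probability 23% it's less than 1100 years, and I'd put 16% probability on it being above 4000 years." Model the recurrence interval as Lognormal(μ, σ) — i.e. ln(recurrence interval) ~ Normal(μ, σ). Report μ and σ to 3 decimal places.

If T ~ Lognormal(μ,σ) then ln T ~ Normal(μ,σ), so the p-quantile of ln T is μ + z_p·σ.
ln(1100) = 7.003 and ln(4000) = 8.294; z_{0.23} = -0.7388, z_{0.84} = 0.9945.
σ = (8.294 − 7.003)/(0.9945 − (-0.7388)) = 0.745.
μ = 7.003 − (-0.7388)·0.745 = 7.553.

μ ≈ 7.553, σ ≈ 0.745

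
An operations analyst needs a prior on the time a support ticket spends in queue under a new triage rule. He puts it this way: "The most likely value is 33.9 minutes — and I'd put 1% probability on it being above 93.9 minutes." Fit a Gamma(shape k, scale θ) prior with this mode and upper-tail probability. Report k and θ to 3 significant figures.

Gamma(k,θ) with k>1 has mode (k−1)θ, so θ = 33.9/(k−1).
Need P(X < 93.9) = 0.99 with θ tied to k this way. Start at k = 2, θ = 33.9: P(X<93.9) ≈ 0.764.
Too low — raise k to concentrate. Iterating converges to k ≈ 5.42.
Then θ = 33.9/(5.42−1) ≈ 7.67.

k ≈ 5.42, θ ≈ 7.67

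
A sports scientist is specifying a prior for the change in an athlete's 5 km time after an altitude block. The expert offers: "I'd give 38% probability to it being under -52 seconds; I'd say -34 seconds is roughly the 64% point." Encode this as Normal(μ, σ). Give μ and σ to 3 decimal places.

For Normal(μ,σ), the p-quantile is μ + z_p·σ. Here z_{0.38} = -0.3055, z_{0.64} = 0.3585.
So -52 = μ − 0.3055σ and -34 = μ + 0.3585σ.
Subtracting: σ = (-34 − -52)/(0.3585 − (-0.3055)) = 27.111.
Then μ = -52 − (-0.3055)·27.111 = -43.718.

μ = -43.718, σ = 27.111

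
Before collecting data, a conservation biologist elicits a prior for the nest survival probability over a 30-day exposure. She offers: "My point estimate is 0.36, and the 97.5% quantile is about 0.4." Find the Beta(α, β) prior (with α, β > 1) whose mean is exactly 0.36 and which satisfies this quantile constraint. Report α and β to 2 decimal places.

α ≈ 203.37, β ≈ 361.54

With mean 0.36 fixed, write α = 0.36s, β = 0.64s where s = α+β.
Need P(θ < 0.4) = 0.975 under Beta(0.36s, 0.64s). Normal approximation: (q−m)/√(m(1−m)/s) ≈ z_{0.975} = 1.96, so s ≈ 0.36·0.64·(1.96)²/(0.4−0.36)² = 553.2.
At s = 553.2: P(θ<0.4) ≈ 0.974. Adjusting to match 0.975 gives s ≈ 564.90.
So α = 0.36·564.90 ≈ 203.37, β = 0.64·564.90 ≈ 361.54.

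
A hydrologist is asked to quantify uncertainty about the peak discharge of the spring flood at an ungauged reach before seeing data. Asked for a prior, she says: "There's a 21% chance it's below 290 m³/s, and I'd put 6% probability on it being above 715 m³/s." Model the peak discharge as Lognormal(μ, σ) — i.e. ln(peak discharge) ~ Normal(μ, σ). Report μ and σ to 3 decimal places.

μ ≈ 5.978, σ ≈ 0.382

If T ~ Lognormal(μ,σ) then ln T ~ Normal(μ,σ), so the p-quantile of ln T is μ + z_p·σ.
ln(290) = 5.67 and ln(715) = 6.572; z_{0.21} = -0.8064, z_{0.94} = 1.555.
σ = (6.572 − 5.67)/(1.555 − (-0.8064)) = 0.382.
μ = 5.67 − (-0.8064)·0.382 = 5.978.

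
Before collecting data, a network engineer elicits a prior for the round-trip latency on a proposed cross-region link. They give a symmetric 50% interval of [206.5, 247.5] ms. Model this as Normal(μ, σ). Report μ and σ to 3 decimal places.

μ = 227.000, σ = 30.393

A symmetric 50% interval runs μ ± z·σ with z = 0.6745.
Half-width = 20.5, so σ = 20.5/0.6745 = 30.393.
μ is the interval midpoint, 227.000.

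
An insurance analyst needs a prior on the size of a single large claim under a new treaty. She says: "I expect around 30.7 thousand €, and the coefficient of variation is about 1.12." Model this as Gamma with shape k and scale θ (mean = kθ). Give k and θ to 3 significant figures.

k ≈ 0.797, θ ≈ 38.5

For Gamma(k, scale θ): mean = kθ, variance = kθ², so CV = 1/√k.
CV = 1.12, hence k = 1/CV² = 0.797.
Then θ = mean/k = 30.7/0.797 = 38.5.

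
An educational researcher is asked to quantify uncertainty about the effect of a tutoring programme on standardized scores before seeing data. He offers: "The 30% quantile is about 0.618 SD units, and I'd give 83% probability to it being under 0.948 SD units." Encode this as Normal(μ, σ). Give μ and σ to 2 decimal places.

For Normal(μ,σ), the p-quantile is μ + z_p·σ. Here z_{0.3} = -0.5244, z_{0.83} = 0.9542.
So 0.618 = μ − 0.5244σ and 0.948 = μ + 0.9542σ.
Subtracting: σ = (0.948 − 0.618)/(0.9542 − (-0.5244)) = 0.22.
Then μ = 0.618 − (-0.5244)·0.22 = 0.74.

μ = 0.74, σ = 0.22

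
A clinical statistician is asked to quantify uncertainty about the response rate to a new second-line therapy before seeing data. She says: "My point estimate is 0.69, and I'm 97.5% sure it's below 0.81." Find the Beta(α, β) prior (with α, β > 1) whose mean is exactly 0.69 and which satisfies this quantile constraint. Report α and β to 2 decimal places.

With mean 0.69 fixed, write α = 0.69s, β = 0.31s where s = α+β.
Need P(θ < 0.81) = 0.975 under Beta(0.69s, 0.31s). Normal approximation: (q−m)/√(m(1−m)/s) ≈ z_{0.975} = 1.96, so s ≈ 0.69·0.31·(1.96)²/(0.81−0.69)² = 57.1.
At s = 57.1: P(θ<0.81) ≈ 0.983. Adjusting to match 0.975 gives s ≈ 49.11.
So α = 0.69·49.11 ≈ 33.89, β = 0.31·49.11 ≈ 15.23.

α ≈ 33.89, β ≈ 15.23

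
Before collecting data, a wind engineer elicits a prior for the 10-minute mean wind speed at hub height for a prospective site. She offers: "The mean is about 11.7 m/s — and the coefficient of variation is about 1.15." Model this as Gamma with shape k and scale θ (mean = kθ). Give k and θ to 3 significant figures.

For Gamma(k, scale θ): mean = kθ, variance = kθ², so CV = 1/√k.
CV = 1.15, hence k = 1/CV² = 0.756.
Then θ = mean/k = 11.7/0.756 = 15.5.

k ≈ 0.756, θ ≈ 15.5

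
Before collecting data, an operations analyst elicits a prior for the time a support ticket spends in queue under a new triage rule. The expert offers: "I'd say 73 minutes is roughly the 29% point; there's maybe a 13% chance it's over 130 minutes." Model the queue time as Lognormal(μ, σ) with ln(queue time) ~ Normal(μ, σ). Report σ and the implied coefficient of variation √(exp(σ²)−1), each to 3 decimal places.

If T ~ Lognormal(μ,σ) then ln T ~ Normal(μ,σ), so the p-quantile of ln T is μ + z_p·σ.
ln(73) = 4.29 and ln(130) = 4.868; z_{0.29} = -0.5534, z_{0.87} = 1.126.
σ = (4.868 − 4.29)/(1.126 − (-0.5534)) = 0.344.
μ = 4.29 − (-0.5534)·0.344 = 4.481.
CV = √(exp(σ²)−1) = √(exp(0.1180)−1) = 0.354.

σ ≈ 0.344, CV ≈ 0.354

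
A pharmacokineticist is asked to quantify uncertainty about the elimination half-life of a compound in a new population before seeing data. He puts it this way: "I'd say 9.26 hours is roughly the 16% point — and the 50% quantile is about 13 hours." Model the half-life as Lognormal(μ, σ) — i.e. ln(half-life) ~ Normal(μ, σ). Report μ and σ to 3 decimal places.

μ ≈ 2.565, σ ≈ 0.341

If T ~ Lognormal(μ,σ) then ln T ~ Normal(μ,σ), so the p-quantile of ln T is μ + z_p·σ.
ln(9.26) = 2.226 and ln(13) = 2.565; z_{0.16} = -0.9945, z_{0.5} = 0.
σ = (2.565 − 2.226)/(0 − (-0.9945)) = 0.341.
μ = 2.226 − (-0.9945)·0.341 = 2.565.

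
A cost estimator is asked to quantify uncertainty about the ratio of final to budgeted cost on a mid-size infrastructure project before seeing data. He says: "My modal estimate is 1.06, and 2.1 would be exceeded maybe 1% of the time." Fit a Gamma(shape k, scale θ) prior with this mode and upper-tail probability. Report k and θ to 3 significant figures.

Gamma(k,θ) with k>1 has mode (k−1)θ, so θ = 1.06/(k−1).
Need P(X < 2.1) = 0.99 with θ tied to k this way. Start at k = 2, θ = 1.06: P(X<2.1) ≈ 0.589.
Too low — raise k to concentrate. Iterating converges to k ≈ 11.5.
Then θ = 1.06/(11.5−1) ≈ 0.101.

k ≈ 11.5, θ ≈ 0.101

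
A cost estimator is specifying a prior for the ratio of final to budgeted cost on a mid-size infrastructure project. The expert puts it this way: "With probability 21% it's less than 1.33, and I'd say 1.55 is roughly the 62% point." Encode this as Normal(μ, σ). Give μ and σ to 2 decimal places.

μ = 1.49, σ = 0.20

For Normal(μ,σ), the p-quantile is μ + z_p·σ. Here z_{0.21} = -0.8064, z_{0.62} = 0.3055.
So 1.33 = μ − 0.8064σ and 1.55 = μ + 0.3055σ.
Subtracting: σ = (1.55 − 1.33)/(0.3055 − (-0.8064)) = 0.20.
Then μ = 1.33 − (-0.8064)·0.20 = 1.49.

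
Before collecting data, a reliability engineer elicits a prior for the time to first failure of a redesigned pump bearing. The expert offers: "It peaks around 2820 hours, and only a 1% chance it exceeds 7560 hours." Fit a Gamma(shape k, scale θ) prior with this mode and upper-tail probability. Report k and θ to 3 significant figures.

k ≈ 5.75, θ ≈ 593

Gamma(k,θ) with k>1 has mode (k−1)θ, so θ = 2820/(k−1).
Need P(X < 7560) = 0.99 with θ tied to k this way. Start at k = 2, θ = 2820: P(X<7560) ≈ 0.748.
Too low — raise k to concentrate. Iterating converges to k ≈ 5.75.
Then θ = 2820/(5.75−1) ≈ 593.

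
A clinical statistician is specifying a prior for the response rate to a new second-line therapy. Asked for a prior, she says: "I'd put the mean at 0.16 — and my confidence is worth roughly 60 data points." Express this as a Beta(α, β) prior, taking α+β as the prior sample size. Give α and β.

Under the effective-sample-size interpretation, Beta(α, β) has prior mean α/(α+β) and prior sample size α+β.
So α+β = 60 and α/(α+β) = 0.16, giving α = 0.16·60 = 9.6 and β = 60 − 9.6 = 50.4.

α = 9.6, β = 50.4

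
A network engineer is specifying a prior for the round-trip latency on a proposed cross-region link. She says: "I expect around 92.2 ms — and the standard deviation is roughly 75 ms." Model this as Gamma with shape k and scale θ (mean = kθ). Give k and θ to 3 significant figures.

For Gamma(k, scale θ): mean = kθ, variance = kθ², so CV = 1/√k.
CV = SD/mean = 75/92.2 = 0.8134, hence k = 1/CV² = 1.51.
Then θ = mean/k = 92.2/1.51 = 61.

k ≈ 1.51, θ ≈ 61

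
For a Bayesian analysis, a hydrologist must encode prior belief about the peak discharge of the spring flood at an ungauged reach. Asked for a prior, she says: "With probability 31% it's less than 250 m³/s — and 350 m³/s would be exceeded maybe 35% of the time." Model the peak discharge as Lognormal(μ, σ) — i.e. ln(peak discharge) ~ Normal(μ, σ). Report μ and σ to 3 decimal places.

μ ≈ 5.711, σ ≈ 0.382

If T ~ Lognormal(μ,σ) then ln T ~ Normal(μ,σ), so the p-quantile of ln T is μ + z_p·σ.
ln(250) = 5.521 and ln(350) = 5.858; z_{0.31} = -0.4959, z_{0.65} = 0.3853.
σ = (5.858 − 5.521)/(0.3853 − (-0.4959)) = 0.382.
μ = 5.521 − (-0.4959)·0.382 = 5.711.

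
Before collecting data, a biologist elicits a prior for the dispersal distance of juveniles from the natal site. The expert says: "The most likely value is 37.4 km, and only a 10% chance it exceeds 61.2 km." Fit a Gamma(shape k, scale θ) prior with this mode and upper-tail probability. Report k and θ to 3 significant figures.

k ≈ 8.77, θ ≈ 4.81

Gamma(k,θ) with k>1 has mode (k−1)θ, so θ = 37.4/(k−1).
Need P(X < 61.2) = 0.9 with θ tied to k this way. Start at k = 2, θ = 37.4: P(X<61.2) ≈ 0.487.
Too low — raise k to concentrate. Iterating converges to k ≈ 8.77.
Then θ = 37.4/(8.77−1) ≈ 4.81.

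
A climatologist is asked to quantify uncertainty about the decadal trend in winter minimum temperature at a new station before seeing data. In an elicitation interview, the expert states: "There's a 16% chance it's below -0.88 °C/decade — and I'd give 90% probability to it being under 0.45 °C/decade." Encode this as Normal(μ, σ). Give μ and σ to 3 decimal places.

For Normal(μ,σ), the p-quantile is μ + z_p·σ. Here z_{0.16} = -0.9945, z_{0.9} = 1.282.
So -0.88 = μ − 0.9945σ and 0.45 = μ + 1.282σ.
Subtracting: σ = (0.45 − -0.88)/(1.282 − (-0.9945)) = 0.584.
Then μ = -0.88 − (-0.9945)·0.584 = -0.299.

μ = -0.299, σ = 0.584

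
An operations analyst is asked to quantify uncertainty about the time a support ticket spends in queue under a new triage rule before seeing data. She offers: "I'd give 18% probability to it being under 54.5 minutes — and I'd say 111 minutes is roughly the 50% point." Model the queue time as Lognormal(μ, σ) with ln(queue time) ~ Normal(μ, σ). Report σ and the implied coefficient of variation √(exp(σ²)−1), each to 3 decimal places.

σ ≈ 0.777, CV ≈ 0.911

If T ~ Lognormal(μ,σ) then ln T ~ Normal(μ,σ), so the p-quantile of ln T is μ + z_p·σ.
ln(54.5) = 3.998 and ln(111) = 4.71; z_{0.18} = -0.9154, z_{0.5} = 0.
σ = (4.71 − 3.998)/(0 − (-0.9154)) = 0.777.
μ = 3.998 − (-0.9154)·0.777 = 4.710.
CV = √(exp(σ²)−1) = √(exp(0.6039)−1) = 0.911.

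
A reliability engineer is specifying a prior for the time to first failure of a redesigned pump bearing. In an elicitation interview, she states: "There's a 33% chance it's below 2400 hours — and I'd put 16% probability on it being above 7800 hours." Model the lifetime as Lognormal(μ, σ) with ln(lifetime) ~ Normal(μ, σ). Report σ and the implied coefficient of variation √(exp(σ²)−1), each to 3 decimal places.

σ ≈ 0.822, CV ≈ 0.982

If T ~ Lognormal(μ,σ) then ln T ~ Normal(μ,σ), so the p-quantile of ln T is μ + z_p·σ.
ln(2400) = 7.783 and ln(7800) = 8.962; z_{0.33} = -0.4399, z_{0.84} = 0.9945.
σ = (8.962 − 7.783)/(0.9945 − (-0.4399)) = 0.822.
μ = 7.783 − (-0.4399)·0.822 = 8.145.
CV = √(exp(σ²)−1) = √(exp(0.6752)−1) = 0.982.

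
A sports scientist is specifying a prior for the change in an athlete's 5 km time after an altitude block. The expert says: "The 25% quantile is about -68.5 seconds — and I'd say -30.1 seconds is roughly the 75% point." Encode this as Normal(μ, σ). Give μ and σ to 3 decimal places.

μ = -49.300, σ = 28.466

For Normal(μ,σ), the p-quantile is μ + z_p·σ. Here z_{0.25} = -0.6745, z_{0.75} = 0.6745.
So -68.5 = μ − 0.6745σ and -30.1 = μ + 0.6745σ.
Subtracting: σ = (-30.1 − -68.5)/(0.6745 − (-0.6745)) = 28.466.
Then μ = -68.5 − (-0.6745)·28.466 = -49.300.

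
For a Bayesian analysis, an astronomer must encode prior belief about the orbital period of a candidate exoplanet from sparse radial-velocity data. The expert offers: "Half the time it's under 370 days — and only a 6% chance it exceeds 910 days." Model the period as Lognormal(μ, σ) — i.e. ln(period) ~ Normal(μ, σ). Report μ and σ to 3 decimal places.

μ ≈ 5.914, σ ≈ 0.579

If T ~ Lognormal(μ,σ) then ln T ~ Normal(μ,σ), so the p-quantile of ln T is μ + z_p·σ.
ln(370) = 5.914 and ln(910) = 6.813; z_{0.5} = 0, z_{0.94} = 1.555.
σ = (6.813 − 5.914)/(1.555 − (0)) = 0.579.
μ = 5.914 − (0)·0.579 = 5.914.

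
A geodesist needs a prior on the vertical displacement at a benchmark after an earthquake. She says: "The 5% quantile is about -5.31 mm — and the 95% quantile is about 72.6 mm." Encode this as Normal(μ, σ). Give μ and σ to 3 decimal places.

μ = 33.645, σ = 23.683

The p-quantile of Normal(μ,σ) is μ + z_p·σ, with z_{0.05} = -1.645 and z_{0.95} = 1.645.
Eliminate σ: μ = (z₂·x₁ − z₁·x₂)/(z₂ − z₁) = (1.645·-5.31 − (-1.645)·72.6)/3.29 = 33.645.
Then σ = (x₂ − x₁)/(z₂ − z₁) = (72.6 − -5.31)/3.29 = 23.683.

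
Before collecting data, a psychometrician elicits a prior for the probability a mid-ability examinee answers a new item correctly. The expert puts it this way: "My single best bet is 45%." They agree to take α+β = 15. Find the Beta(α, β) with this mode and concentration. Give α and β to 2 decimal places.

For α,β > 1 the Beta mode is (α−1)/(α+β−2). With α+β = 15, the mode is (α−1)/13.
Set (α−1)/13 = 0.45 → α = 1 + 0.45·13 = 6.85.
β = 15 − α = 8.15.

α = 6.85, β = 8.15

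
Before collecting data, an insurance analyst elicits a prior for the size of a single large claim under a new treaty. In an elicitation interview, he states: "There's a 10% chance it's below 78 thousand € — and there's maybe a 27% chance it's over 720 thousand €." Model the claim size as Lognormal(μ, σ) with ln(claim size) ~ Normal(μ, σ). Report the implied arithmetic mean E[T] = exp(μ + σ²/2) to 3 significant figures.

E[T] ≈ 698 thousand €

If T ~ Lognormal(μ,σ) then ln T ~ Normal(μ,σ), so the p-quantile of ln T is μ + z_p·σ.
ln(78) = 4.357 and ln(720) = 6.579; z_{0.1} = -1.282, z_{0.73} = 0.6128.
σ = (6.579 − 4.357)/(0.6128 − (-1.282)) = 1.173.
μ = 4.357 − (-1.282)·1.173 = 5.860.
E[T] = exp(μ + σ²/2) = exp(5.860 + 0.6882) = 698 thousand €.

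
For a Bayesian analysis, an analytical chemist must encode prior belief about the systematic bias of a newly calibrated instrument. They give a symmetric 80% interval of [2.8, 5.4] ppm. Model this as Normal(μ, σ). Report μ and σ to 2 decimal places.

μ = 4.10, σ = 1.01

A symmetric 80% interval runs μ ± z·σ with z = 1.282.
Half-width = 1.3, so σ = 1.3/1.282 = 1.01.
μ is the interval midpoint, 4.10.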